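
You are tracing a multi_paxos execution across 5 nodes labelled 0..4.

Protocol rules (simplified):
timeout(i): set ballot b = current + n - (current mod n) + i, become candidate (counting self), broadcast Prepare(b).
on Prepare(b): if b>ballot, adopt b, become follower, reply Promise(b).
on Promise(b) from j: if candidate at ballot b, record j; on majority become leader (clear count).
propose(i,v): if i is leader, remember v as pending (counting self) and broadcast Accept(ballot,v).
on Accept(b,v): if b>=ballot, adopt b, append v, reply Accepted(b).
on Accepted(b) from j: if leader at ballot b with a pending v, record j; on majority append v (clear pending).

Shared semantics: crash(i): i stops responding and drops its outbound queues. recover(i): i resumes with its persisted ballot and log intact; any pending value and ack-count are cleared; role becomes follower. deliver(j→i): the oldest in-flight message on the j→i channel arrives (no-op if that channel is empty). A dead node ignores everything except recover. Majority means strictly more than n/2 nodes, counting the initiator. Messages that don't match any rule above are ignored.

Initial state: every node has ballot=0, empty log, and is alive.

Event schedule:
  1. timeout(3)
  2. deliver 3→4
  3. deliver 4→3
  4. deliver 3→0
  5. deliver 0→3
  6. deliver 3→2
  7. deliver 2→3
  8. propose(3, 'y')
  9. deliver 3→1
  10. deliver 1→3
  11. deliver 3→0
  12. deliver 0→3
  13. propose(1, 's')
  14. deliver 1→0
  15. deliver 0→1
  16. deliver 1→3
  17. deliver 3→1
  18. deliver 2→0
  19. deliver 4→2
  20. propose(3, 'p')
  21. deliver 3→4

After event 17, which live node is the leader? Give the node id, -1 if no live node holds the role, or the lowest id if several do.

3

1. timeout(3):  <3:cand b8 ->
2. deliver 3→4:  <4:foll b8 ->
3. deliver 4→3:  nop
4. deliver 3→0:  <0:foll b8 ->
5. deliver 0→3:  <3:lead b8 ->
6. deliver 3→2:  <2:foll b8 ->
7. deliver 2→3:  nop
8. propose(3,'y'):  nop
9. deliver 3→1:  <1:foll b8 ->
10. deliver 1→3:  nop
11. deliver 3→0:  <0:foll b8 y>
12. deliver 0→3:  nop
13. propose(1,'s'):  nop
14. deliver 1→0:  nop
15. deliver 0→1:  nop
16. deliver 1→3:  nop
17. deliver 3→1:  <1:foll b8 y>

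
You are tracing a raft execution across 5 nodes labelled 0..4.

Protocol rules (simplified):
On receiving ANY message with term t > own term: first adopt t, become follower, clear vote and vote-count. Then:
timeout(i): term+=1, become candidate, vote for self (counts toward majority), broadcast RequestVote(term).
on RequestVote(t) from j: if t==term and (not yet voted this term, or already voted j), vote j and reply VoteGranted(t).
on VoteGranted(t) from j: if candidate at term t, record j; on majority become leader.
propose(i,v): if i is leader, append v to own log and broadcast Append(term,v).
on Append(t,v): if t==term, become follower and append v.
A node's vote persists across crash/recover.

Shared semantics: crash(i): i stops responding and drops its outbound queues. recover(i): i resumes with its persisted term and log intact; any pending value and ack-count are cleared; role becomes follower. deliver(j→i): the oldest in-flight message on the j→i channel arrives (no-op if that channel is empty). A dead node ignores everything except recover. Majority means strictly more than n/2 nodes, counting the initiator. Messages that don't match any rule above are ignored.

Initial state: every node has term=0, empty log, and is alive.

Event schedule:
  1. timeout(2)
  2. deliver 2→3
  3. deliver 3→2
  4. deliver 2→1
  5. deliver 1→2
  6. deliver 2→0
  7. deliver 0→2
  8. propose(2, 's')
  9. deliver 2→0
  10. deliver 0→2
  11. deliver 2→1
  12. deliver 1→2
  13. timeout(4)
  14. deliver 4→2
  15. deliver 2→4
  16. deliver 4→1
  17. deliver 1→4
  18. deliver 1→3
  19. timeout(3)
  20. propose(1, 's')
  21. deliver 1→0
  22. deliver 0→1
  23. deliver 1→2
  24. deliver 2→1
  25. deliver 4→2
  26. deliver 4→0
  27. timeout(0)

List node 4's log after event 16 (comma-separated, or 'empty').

e1 timeout(2): 2[cand,t=1,-]
e2 deliver 2→3: 3[foll,t=1,-]
e3 deliver 3→2: ·
e4 deliver 2→1: 1[foll,t=1,-]
e5 deliver 1→2: 2[lead,t=1,-]
e6 deliver 2→0: 0[foll,t=1,-]
e7 deliver 0→2: ·
e8 propose(2,'s'): 2[lead,t=1,s]
e9 deliver 2→0: 0[foll,t=1,s]
e10 deliver 0→2: ·
e11 deliver 2→1: 1[foll,t=1,s]
e12 deliver 1→2: ·
e13 timeout(4): 4[cand,t=1,-]
e14 deliver 4→2: ·
e15 deliver 2→4: ·
e16 deliver 4→1: ·

empty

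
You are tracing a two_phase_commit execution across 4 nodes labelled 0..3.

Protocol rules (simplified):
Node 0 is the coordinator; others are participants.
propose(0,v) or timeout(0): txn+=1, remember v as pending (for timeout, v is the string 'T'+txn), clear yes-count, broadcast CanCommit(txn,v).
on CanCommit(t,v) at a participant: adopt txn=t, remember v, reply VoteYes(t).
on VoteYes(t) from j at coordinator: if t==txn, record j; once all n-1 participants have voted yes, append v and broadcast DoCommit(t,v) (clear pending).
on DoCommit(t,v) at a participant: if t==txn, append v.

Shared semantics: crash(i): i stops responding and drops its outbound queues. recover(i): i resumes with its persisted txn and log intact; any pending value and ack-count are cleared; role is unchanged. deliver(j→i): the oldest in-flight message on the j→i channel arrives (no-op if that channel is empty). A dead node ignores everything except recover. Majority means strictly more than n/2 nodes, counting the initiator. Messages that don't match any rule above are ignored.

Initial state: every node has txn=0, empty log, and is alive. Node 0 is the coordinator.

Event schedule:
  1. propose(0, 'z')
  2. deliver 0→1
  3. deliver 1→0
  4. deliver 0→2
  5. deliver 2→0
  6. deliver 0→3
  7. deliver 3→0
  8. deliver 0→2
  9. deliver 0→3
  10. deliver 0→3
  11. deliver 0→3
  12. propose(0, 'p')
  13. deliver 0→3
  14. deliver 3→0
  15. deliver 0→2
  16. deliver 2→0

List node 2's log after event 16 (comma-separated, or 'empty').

1. propose(0,'z'):  <0:coor t1 ->
2. deliver 0→1:  <1:part t1 ->
3. deliver 1→0:  nop
4. deliver 0→2:  <2:part t1 ->
5. deliver 2→0:  nop
6. deliver 0→3:  <3:part t1 ->
7. deliver 3→0:  <0:coor t1 z>
8. deliver 0→2:  <2:part t1 z>
9. deliver 0→3:  <3:part t1 z>
10. deliver 0→3:  nop
11. deliver 0→3:  nop
12. propose(0,'p'):  <0:coor t2 z>
13. deliver 0→3:  <3:part t2 z>
14. deliver 3→0:  nop
15. deliver 0→2:  <2:part t2 z>
16. deliver 2→0:  nop

z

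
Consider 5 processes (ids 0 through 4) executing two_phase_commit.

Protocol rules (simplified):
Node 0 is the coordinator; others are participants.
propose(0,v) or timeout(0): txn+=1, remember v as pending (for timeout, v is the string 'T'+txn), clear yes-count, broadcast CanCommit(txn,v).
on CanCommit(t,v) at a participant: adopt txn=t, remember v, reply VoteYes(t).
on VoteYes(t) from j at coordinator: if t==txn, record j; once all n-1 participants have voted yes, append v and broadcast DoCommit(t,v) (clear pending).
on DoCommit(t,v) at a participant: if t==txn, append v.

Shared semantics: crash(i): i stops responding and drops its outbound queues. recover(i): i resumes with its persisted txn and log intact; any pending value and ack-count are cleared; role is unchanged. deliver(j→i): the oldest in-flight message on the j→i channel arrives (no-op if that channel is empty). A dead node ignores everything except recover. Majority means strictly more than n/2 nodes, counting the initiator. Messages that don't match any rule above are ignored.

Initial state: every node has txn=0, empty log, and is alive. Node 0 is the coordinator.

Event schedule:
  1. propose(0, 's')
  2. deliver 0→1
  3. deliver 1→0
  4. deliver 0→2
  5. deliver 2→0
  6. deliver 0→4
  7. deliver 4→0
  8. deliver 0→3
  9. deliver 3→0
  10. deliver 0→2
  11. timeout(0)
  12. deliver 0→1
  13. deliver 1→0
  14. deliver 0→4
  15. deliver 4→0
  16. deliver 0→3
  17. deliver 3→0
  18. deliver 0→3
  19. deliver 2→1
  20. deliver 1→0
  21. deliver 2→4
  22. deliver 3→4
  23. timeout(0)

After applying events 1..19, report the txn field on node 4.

1

step 1 propose(0,'s'): 0={coor,t=1,log=-}
step 2 deliver 0→1: 1={part,t=1,log=-}
step 3 deliver 1→0: —
step 4 deliver 0→2: 2={part,t=1,log=-}
step 5 deliver 2→0: —
step 6 deliver 0→4: 4={part,t=1,log=-}
step 7 deliver 4→0: —
step 8 deliver 0→3: 3={part,t=1,log=-}
step 9 deliver 3→0: 0={coor,t=1,log=s}
step 10 deliver 0→2: 2={part,t=1,log=s}
step 11 timeout(0): 0={coor,t=2,log=s}
step 12 deliver 0→1: 1={part,t=1,log=s}
step 13 deliver 1→0: —
step 14 deliver 0→4: 4={part,t=1,log=s}
step 15 deliver 4→0: —
step 16 deliver 0→3: 3={part,t=1,log=s}
step 17 deliver 3→0: —
step 18 deliver 0→3: 3={part,t=2,log=s}
step 19 deliver 2→1: —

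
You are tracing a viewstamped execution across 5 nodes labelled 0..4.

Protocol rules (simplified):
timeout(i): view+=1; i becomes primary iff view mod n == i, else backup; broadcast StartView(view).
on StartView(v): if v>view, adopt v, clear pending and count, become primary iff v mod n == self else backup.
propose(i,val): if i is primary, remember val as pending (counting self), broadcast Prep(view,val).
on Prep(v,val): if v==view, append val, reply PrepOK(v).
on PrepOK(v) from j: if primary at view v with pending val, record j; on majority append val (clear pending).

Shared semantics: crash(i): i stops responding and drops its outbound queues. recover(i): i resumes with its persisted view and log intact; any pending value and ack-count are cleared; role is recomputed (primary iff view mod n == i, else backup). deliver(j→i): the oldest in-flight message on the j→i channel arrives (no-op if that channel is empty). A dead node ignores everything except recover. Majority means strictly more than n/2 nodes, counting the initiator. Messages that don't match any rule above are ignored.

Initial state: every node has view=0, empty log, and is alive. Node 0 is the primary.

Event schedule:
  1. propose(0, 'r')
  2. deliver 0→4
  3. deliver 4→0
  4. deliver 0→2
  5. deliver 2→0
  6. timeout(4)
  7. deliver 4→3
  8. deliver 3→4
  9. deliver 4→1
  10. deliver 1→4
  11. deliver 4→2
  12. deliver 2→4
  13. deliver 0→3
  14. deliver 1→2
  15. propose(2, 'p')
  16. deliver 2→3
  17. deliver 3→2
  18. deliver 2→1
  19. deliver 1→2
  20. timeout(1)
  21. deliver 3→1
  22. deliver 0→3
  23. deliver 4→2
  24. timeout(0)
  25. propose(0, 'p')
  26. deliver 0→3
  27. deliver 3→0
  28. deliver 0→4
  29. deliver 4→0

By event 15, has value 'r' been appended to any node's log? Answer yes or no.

yes

e1 propose(0,'r'): ·
e2 deliver 0→4: 4[back,v=0,r]
e3 deliver 4→0: ·
e4 deliver 0→2: 2[back,v=0,r]
e5 deliver 2→0: 0[prim,v=0,r]
e6 timeout(4): 4[back,v=1,r]
e7 deliver 4→3: 3[back,v=1,-]
e8 deliver 3→4: ·
e9 deliver 4→1: 1[prim,v=1,-]
e10 deliver 1→4: ·
e11 deliver 4→2: 2[back,v=1,r]
e12 deliver 2→4: ·
e13 deliver 0→3: ·
e14 deliver 1→2: ·
e15 propose(2,'p'): ·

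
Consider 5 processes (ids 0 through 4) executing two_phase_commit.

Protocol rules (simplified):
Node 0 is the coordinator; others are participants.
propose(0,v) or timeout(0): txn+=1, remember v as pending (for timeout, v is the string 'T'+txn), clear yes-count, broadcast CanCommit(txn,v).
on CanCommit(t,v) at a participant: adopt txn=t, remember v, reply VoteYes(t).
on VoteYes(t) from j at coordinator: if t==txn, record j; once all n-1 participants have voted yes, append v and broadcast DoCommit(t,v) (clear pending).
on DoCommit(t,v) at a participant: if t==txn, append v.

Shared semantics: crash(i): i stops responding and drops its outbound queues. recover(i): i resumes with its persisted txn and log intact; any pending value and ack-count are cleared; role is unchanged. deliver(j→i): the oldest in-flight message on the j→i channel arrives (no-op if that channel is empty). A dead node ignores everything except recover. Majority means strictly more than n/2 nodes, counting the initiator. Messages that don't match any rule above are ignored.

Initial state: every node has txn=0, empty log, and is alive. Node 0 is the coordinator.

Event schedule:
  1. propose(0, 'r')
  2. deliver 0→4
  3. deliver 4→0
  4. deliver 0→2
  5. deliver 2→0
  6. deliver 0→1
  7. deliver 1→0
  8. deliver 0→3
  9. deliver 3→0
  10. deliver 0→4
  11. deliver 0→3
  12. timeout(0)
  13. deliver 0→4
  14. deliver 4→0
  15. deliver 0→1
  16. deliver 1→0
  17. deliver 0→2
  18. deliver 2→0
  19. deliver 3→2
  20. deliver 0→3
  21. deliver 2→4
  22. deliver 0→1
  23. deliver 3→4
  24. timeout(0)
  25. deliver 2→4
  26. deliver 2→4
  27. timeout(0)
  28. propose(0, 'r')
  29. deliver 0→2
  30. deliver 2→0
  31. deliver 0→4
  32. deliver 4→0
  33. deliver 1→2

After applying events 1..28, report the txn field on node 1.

2

step 1 propose(0,'r'): 0={coor,t=1,log=-}
step 2 deliver 0→4: 4={part,t=1,log=-}
step 3 deliver 4→0: —
step 4 deliver 0→2: 2={part,t=1,log=-}
step 5 deliver 2→0: —
step 6 deliver 0→1: 1={part,t=1,log=-}
step 7 deliver 1→0: —
step 8 deliver 0→3: 3={part,t=1,log=-}
step 9 deliver 3→0: 0={coor,t=1,log=r}
step 10 deliver 0→4: 4={part,t=1,log=r}
step 11 deliver 0→3: 3={part,t=1,log=r}
step 12 timeout(0): 0={coor,t=2,log=r}
step 13 deliver 0→4: 4={part,t=2,log=r}
step 14 deliver 4→0: —
step 15 deliver 0→1: 1={part,t=1,log=r}
step 16 deliver 1→0: —
step 17 deliver 0→2: 2={part,t=1,log=r}
step 18 deliver 2→0: —
step 19 deliver 3→2: —
step 20 deliver 0→3: 3={part,t=2,log=r}
step 21 deliver 2→4: —
step 22 deliver 0→1: 1={part,t=2,log=r}
step 23 deliver 3→4: —
step 24 timeout(0): 0={coor,t=3,log=r}
step 25 deliver 2→4: —
step 26 deliver 2→4: —
step 27 timeout(0): 0={coor,t=4,log=r}
step 28 propose(0,'r'): 0={coor,t=5,log=r}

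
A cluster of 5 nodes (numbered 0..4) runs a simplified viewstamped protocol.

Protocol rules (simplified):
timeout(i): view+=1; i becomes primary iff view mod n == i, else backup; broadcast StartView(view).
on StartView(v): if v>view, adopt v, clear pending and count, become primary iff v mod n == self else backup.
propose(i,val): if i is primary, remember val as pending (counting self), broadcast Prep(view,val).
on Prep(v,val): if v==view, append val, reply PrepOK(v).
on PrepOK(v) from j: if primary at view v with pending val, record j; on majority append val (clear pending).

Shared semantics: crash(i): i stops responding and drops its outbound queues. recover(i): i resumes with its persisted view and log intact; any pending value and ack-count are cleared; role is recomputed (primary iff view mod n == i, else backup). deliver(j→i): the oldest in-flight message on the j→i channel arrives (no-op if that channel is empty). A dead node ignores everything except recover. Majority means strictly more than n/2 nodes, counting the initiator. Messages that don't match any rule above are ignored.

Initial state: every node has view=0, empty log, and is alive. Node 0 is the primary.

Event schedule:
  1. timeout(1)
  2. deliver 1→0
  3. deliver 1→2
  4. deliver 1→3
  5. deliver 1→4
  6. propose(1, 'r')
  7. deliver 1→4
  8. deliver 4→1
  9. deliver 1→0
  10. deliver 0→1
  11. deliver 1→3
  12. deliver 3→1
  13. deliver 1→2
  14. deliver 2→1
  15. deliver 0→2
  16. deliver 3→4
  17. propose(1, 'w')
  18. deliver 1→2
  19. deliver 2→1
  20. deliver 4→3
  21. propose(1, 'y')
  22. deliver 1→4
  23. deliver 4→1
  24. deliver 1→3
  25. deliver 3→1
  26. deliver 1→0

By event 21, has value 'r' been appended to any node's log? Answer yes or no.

yes

step 1 timeout(1): 1={prim,v=1,log=-}
step 2 deliver 1→0: 0={back,v=1,log=-}
step 3 deliver 1→2: 2={back,v=1,log=-}
step 4 deliver 1→3: 3={back,v=1,log=-}
step 5 deliver 1→4: 4={back,v=1,log=-}
step 6 propose(1,'r'): —
step 7 deliver 1→4: 4={back,v=1,log=r}
step 8 deliver 4→1: —
step 9 deliver 1→0: 0={back,v=1,log=r}
step 10 deliver 0→1: 1={prim,v=1,log=r}
step 11 deliver 1→3: 3={back,v=1,log=r}
step 12 deliver 3→1: —
step 13 deliver 1→2: 2={back,v=1,log=r}
step 14 deliver 2→1: —
step 15 deliver 0→2: —
step 16 deliver 3→4: —
step 17 propose(1,'w'): —
step 18 deliver 1→2: 2={back,v=1,log=r,w}
step 19 deliver 2→1: —
step 20 deliver 4→3: —
step 21 propose(1,'y'): —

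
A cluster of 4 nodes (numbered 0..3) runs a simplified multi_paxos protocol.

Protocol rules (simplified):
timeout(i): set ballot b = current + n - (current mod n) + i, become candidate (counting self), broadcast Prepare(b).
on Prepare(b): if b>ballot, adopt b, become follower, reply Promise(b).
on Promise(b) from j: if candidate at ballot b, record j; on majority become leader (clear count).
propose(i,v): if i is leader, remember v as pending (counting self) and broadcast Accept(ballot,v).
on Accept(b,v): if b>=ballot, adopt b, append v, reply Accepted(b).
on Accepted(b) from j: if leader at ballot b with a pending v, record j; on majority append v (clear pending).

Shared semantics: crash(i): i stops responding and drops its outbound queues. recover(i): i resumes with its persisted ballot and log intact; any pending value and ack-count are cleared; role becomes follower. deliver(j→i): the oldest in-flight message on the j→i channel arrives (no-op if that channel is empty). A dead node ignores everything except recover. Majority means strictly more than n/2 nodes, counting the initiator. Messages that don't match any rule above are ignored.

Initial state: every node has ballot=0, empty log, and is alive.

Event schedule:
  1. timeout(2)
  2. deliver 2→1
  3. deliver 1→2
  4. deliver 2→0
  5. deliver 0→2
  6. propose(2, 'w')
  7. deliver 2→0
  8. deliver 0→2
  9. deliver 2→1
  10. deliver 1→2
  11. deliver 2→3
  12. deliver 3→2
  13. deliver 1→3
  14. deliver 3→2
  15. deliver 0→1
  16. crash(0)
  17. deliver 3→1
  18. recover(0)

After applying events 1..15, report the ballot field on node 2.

after 1 — timeout(2): n2:cand/b6/[-]
after 2 — deliver 2→1: n1:foll/b6/[-]
after 3 — deliver 1→2: ·
after 4 — deliver 2→0: n0:foll/b6/[-]
after 5 — deliver 0→2: n2:lead/b6/[-]
after 6 — propose(2,'w'): ·
after 7 — deliver 2→0: n0:foll/b6/[w]
after 8 — deliver 0→2: ·
after 9 — deliver 2→1: n1:foll/b6/[w]
after 10 — deliver 1→2: n2:lead/b6/[w]
after 11 — deliver 2→3: n3:foll/b6/[-]
after 12 — deliver 3→2: ·
after 13 — deliver 1→3: ·
after 14 — deliver 3→2: ·
after 15 — deliver 0→1: ·

6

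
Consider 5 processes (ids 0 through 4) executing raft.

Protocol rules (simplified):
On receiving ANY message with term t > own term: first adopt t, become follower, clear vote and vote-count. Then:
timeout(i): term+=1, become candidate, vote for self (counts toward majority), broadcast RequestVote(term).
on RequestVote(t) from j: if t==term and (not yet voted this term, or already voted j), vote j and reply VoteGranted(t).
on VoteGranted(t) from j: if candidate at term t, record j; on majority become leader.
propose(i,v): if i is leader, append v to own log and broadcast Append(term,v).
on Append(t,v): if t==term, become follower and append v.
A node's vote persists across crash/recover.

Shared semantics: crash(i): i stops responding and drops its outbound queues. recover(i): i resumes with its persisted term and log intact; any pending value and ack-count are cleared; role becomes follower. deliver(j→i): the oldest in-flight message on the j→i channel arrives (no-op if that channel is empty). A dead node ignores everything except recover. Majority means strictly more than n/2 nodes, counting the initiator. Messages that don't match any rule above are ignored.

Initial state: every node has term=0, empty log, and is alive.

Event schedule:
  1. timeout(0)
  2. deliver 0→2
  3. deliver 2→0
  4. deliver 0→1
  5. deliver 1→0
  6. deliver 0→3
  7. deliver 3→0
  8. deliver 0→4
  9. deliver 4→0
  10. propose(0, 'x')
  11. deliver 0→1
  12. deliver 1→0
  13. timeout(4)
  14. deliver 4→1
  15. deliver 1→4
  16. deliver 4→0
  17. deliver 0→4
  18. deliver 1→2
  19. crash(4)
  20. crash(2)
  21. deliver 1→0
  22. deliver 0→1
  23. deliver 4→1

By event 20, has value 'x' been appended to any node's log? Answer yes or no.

yes

after 1 — timeout(0): n0:cand/t1/[-]
after 2 — deliver 0→2: n2:foll/t1/[-]
after 3 — deliver 2→0: ·
after 4 — deliver 0→1: n1:foll/t1/[-]
after 5 — deliver 1→0: n0:lead/t1/[-]
after 6 — deliver 0→3: n3:foll/t1/[-]
after 7 — deliver 3→0: ·
after 8 — deliver 0→4: n4:foll/t1/[-]
after 9 — deliver 4→0: ·
after 10 — propose(0,'x'): n0:lead/t1/[x]
after 11 — deliver 0→1: n1:foll/t1/[x]
after 12 — deliver 1→0: ·
after 13 — timeout(4): n4:cand/t2/[-]
after 14 — deliver 4→1: n1:foll/t2/[x]
after 15 — deliver 1→4: ·
after 16 — deliver 4→0: n0:foll/t2/[x]
after 17 — deliver 0→4: ·
after 18 — deliver 1→2: ·
after 19 — crash(4): n4:✗cand/t2/[-]
after 20 — crash(2): n2:✗foll/t1/[-]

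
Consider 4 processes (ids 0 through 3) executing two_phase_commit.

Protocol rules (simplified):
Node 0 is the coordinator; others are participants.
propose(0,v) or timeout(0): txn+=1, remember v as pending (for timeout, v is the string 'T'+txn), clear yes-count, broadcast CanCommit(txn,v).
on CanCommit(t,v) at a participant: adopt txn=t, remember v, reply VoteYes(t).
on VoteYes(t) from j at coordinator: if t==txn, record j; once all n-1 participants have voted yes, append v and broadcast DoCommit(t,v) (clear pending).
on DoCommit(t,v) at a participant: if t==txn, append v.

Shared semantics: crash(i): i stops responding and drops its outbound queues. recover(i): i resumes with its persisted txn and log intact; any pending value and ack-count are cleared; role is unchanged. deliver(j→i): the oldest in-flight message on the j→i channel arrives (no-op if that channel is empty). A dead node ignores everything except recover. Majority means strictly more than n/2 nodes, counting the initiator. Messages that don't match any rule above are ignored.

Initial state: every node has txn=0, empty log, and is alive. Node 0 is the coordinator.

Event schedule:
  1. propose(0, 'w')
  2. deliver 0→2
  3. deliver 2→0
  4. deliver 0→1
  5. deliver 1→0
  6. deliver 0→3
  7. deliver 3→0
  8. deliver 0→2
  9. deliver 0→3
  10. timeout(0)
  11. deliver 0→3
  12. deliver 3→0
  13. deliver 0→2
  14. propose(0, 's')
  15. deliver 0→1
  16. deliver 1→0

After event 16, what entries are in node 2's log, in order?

1. propose(0,'w'):  <0:coor t1 ->
2. deliver 0→2:  <2:part t1 ->
3. deliver 2→0:  nop
4. deliver 0→1:  <1:part t1 ->
5. deliver 1→0:  nop
6. deliver 0→3:  <3:part t1 ->
7. deliver 3→0:  <0:coor t1 w>
8. deliver 0→2:  <2:part t1 w>
9. deliver 0→3:  <3:part t1 w>
10. timeout(0):  <0:coor t2 w>
11. deliver 0→3:  <3:part t2 w>
12. deliver 3→0:  nop
13. deliver 0→2:  <2:part t2 w>
14. propose(0,'s'):  <0:coor t3 w>
15. deliver 0→1:  <1:part t1 w>
16. deliver 1→0:  nop

w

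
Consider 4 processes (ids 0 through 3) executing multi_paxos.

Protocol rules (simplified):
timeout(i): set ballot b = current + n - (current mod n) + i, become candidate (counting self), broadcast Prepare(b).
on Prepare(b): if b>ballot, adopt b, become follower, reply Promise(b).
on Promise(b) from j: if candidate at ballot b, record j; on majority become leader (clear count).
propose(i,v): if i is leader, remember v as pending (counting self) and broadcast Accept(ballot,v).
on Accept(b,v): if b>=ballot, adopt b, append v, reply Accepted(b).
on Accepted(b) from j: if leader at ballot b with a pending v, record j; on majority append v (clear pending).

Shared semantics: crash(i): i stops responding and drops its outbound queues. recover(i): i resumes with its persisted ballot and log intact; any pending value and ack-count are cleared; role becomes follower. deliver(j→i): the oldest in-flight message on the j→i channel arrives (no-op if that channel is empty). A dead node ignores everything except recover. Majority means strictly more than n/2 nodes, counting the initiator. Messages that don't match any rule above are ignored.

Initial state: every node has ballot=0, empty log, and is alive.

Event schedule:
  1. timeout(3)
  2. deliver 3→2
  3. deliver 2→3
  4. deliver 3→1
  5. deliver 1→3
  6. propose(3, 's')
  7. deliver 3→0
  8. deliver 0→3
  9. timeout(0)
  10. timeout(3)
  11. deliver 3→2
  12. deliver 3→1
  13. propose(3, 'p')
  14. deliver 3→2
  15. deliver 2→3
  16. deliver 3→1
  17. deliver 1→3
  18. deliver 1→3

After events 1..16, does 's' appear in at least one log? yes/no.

yes

1. timeout(3):  <3:cand b7 ->
2. deliver 3→2:  <2:foll b7 ->
3. deliver 2→3:  nop
4. deliver 3→1:  <1:foll b7 ->
5. deliver 1→3:  <3:lead b7 ->
6. propose(3,'s'):  nop
7. deliver 3→0:  <0:foll b7 ->
8. deliver 0→3:  nop
9. timeout(0):  <0:cand b8 ->
10. timeout(3):  <3:cand b11 ->
11. deliver 3→2:  <2:foll b7 s>
12. deliver 3→1:  <1:foll b7 s>
13. propose(3,'p'):  nop
14. deliver 3→2:  <2:foll b11 s>
15. deliver 2→3:  nop
16. deliver 3→1:  <1:foll b11 s>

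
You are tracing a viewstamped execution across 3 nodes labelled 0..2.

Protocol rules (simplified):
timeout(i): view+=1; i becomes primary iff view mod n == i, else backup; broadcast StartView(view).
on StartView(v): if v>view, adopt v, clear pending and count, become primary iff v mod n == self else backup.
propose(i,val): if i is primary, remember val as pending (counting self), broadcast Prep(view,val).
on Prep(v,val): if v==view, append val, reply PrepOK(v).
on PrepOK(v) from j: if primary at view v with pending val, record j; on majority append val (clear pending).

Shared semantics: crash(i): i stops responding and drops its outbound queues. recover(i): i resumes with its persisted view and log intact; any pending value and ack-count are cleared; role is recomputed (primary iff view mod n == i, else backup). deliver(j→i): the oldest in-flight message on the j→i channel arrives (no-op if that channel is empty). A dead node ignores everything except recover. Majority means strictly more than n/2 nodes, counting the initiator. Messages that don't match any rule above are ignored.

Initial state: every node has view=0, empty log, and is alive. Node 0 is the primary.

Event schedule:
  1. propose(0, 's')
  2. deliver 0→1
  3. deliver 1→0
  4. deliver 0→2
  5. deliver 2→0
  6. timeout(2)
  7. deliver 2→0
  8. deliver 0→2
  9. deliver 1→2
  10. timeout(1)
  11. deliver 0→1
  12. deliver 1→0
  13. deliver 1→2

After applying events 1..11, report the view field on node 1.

1

e1 propose(0,'s'): ·
e2 deliver 0→1: 1[back,v=0,s]
e3 deliver 1→0: 0[prim,v=0,s]
e4 deliver 0→2: 2[back,v=0,s]
e5 deliver 2→0: ·
e6 timeout(2): 2[back,v=1,s]
e7 deliver 2→0: 0[back,v=1,s]
e8 deliver 0→2: ·
e9 deliver 1→2: ·
e10 timeout(1): 1[prim,v=1,s]
e11 deliver 0→1: ·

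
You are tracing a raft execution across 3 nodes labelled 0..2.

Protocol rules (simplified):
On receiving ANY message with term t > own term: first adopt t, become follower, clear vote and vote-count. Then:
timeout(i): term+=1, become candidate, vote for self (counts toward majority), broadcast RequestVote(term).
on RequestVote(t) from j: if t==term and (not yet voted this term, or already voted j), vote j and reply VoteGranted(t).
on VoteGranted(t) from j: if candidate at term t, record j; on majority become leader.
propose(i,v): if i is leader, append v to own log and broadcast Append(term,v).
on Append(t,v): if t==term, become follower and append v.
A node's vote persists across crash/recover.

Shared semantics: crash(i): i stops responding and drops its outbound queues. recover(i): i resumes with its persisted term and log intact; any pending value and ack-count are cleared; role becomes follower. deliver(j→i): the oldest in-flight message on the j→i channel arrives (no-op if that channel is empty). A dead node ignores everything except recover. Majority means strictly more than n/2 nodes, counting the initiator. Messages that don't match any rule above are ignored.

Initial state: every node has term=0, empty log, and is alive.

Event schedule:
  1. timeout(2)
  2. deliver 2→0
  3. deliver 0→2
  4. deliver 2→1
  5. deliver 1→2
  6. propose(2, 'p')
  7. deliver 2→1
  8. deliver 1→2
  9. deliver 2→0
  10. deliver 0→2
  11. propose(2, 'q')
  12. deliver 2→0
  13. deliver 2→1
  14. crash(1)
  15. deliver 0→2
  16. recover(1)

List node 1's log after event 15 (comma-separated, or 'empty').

p,q

[1] timeout(2) → N2(cand t1 [-])
[2] deliver 2→0 → N0(foll t1 [-])
[3] deliver 0→2 → N2(lead t1 [-])
[4] deliver 2→1 → N1(foll t1 [-])
[5] deliver 1→2 → ∅
[6] propose(2,'p') → N2(lead t1 [p])
[7] deliver 2→1 → N1(foll t1 [p])
[8] deliver 1→2 → ∅
[9] deliver 2→0 → N0(foll t1 [p])
[10] deliver 0→2 → ∅
[11] propose(2,'q') → N2(lead t1 [p,q])
[12] deliver 2→0 → N0(foll t1 [p,q])
[13] deliver 2→1 → N1(foll t1 [p,q])
[14] crash(1) → N1(✗foll t1 [p,q])
[15] deliver 0→2 → ∅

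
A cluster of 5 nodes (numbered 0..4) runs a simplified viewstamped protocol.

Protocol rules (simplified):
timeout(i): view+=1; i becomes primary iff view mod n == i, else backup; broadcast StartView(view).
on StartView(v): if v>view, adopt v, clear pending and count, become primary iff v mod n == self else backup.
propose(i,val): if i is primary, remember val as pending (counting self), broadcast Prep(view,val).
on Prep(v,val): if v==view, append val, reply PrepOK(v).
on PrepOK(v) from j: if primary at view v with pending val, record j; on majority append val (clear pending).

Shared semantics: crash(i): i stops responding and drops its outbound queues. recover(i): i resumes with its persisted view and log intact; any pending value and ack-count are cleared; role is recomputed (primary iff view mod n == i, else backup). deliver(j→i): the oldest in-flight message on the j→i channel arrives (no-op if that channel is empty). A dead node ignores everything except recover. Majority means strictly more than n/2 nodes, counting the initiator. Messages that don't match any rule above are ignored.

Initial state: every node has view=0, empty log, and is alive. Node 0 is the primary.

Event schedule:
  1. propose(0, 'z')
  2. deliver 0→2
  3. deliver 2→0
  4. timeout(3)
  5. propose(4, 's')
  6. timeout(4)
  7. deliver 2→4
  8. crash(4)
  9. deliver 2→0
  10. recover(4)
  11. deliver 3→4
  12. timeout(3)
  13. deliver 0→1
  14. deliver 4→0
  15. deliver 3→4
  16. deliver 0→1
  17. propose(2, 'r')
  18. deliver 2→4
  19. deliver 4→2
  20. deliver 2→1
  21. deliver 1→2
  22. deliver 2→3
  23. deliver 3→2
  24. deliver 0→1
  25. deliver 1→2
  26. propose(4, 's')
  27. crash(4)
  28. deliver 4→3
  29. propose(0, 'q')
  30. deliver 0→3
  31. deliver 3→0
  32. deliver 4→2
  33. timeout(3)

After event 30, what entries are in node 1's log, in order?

[1] propose(0,'z') → ∅
[2] deliver 0→2 → N2(back v0 [z])
[3] deliver 2→0 → ∅
[4] timeout(3) → N3(back v1 [-])
[5] propose(4,'s') → ∅
[6] timeout(4) → N4(back v1 [-])
[7] deliver 2→4 → ∅
[8] crash(4) → N4(✗back v1 [-])
[9] deliver 2→0 → ∅
[10] recover(4) → N4(back v1 [-])
[11] deliver 3→4 → ∅
[12] timeout(3) → N3(back v2 [-])
[13] deliver 0→1 → N1(back v0 [z])
[14] deliver 4→0 → ∅
[15] deliver 3→4 → N4(back v2 [-])
[16] deliver 0→1 → ∅
[17] propose(2,'r') → ∅
[18] deliver 2→4 → ∅
[19] deliver 4→2 → ∅
[20] deliver 2→1 → ∅
[21] deliver 1→2 → ∅
[22] deliver 2→3 → ∅
[23] deliver 3→2 → N2(back v1 [z])
[24] deliver 0→1 → ∅
[25] deliver 1→2 → ∅
[26] propose(4,'s') → ∅
[27] crash(4) → N4(✗back v2 [-])
[28] deliver 4→3 → ∅
[29] propose(0,'q') → ∅
[30] deliver 0→3 → ∅

z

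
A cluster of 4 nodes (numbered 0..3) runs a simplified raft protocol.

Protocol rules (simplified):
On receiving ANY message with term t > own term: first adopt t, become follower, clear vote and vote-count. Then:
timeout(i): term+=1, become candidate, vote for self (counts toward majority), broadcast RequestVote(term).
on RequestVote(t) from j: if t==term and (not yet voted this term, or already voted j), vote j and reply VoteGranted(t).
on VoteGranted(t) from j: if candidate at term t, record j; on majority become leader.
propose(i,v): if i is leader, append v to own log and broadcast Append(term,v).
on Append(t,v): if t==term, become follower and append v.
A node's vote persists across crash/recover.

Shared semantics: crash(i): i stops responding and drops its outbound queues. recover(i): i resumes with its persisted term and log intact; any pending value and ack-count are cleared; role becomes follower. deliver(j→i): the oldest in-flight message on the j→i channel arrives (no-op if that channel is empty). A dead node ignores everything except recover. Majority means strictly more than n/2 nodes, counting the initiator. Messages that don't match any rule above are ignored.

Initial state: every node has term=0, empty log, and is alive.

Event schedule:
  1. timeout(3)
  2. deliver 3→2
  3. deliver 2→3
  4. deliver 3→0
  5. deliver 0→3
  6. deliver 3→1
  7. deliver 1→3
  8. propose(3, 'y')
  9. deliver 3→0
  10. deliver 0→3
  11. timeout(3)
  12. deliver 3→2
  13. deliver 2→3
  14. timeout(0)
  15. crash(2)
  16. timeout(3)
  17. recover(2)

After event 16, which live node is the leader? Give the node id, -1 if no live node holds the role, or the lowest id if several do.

after 1 — timeout(3): n3:cand/t1/[-]
after 2 — deliver 3→2: n2:foll/t1/[-]
after 3 — deliver 2→3: ·
after 4 — deliver 3→0: n0:foll/t1/[-]
after 5 — deliver 0→3: n3:lead/t1/[-]
after 6 — deliver 3→1: n1:foll/t1/[-]
after 7 — deliver 1→3: ·
after 8 — propose(3,'y'): n3:lead/t1/[y]
after 9 — deliver 3→0: n0:foll/t1/[y]
after 10 — deliver 0→3: ·
after 11 — timeout(3): n3:cand/t2/[y]
after 12 — deliver 3→2: n2:foll/t1/[y]
after 13 — deliver 2→3: ·
after 14 — timeout(0): n0:cand/t2/[y]
after 15 — crash(2): n2:✗foll/t1/[y]
after 16 — timeout(3): n3:cand/t3/[y]

-1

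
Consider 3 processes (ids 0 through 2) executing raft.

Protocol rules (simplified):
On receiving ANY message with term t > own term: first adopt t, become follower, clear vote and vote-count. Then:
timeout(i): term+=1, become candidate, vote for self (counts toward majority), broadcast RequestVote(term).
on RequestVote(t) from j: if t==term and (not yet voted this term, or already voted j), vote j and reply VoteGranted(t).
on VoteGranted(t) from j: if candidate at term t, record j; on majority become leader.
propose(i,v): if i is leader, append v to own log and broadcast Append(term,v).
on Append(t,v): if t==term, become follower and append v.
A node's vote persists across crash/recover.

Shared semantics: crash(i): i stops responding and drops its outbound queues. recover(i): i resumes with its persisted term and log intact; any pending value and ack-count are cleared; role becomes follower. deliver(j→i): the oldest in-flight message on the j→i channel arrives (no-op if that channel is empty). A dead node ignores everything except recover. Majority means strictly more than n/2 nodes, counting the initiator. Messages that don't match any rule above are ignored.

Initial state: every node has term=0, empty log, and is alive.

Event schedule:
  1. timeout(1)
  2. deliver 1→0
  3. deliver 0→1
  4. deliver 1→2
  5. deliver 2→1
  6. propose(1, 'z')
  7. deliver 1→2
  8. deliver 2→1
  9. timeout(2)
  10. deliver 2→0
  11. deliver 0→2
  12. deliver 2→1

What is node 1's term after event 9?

e1 timeout(1): 1[cand,t=1,-]
e2 deliver 1→0: 0[foll,t=1,-]
e3 deliver 0→1: 1[lead,t=1,-]
e4 deliver 1→2: 2[foll,t=1,-]
e5 deliver 2→1: ·
e6 propose(1,'z'): 1[lead,t=1,z]
e7 deliver 1→2: 2[foll,t=1,z]
e8 deliver 2→1: ·
e9 timeout(2): 2[cand,t=2,z]

1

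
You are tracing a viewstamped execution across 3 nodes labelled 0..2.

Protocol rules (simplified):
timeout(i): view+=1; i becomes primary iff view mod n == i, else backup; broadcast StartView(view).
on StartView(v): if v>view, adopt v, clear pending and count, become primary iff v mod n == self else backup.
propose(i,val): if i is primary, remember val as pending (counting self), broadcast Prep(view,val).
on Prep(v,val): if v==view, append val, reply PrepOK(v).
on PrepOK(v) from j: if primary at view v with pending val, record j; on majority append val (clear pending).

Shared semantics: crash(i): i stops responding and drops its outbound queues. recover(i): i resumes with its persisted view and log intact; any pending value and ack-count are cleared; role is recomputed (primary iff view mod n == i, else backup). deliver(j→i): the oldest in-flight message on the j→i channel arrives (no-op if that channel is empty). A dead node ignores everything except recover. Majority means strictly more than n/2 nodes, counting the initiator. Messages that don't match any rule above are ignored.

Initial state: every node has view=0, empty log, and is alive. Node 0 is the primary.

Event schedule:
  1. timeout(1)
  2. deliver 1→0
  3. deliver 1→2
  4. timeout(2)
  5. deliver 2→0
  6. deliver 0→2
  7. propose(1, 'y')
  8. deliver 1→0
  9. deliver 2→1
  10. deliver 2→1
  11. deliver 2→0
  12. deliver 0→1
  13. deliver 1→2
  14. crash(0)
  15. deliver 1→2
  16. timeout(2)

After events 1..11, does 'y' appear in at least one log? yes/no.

no

e1 timeout(1): 1[prim,v=1,-]
e2 deliver 1→0: 0[back,v=1,-]
e3 deliver 1→2: 2[back,v=1,-]
e4 timeout(2): 2[prim,v=2,-]
e5 deliver 2→0: 0[back,v=2,-]
e6 deliver 0→2: ·
e7 propose(1,'y'): ·
e8 deliver 1→0: ·
e9 deliver 2→1: 1[back,v=2,-]
e10 deliver 2→1: ·
e11 deliver 2→0: ·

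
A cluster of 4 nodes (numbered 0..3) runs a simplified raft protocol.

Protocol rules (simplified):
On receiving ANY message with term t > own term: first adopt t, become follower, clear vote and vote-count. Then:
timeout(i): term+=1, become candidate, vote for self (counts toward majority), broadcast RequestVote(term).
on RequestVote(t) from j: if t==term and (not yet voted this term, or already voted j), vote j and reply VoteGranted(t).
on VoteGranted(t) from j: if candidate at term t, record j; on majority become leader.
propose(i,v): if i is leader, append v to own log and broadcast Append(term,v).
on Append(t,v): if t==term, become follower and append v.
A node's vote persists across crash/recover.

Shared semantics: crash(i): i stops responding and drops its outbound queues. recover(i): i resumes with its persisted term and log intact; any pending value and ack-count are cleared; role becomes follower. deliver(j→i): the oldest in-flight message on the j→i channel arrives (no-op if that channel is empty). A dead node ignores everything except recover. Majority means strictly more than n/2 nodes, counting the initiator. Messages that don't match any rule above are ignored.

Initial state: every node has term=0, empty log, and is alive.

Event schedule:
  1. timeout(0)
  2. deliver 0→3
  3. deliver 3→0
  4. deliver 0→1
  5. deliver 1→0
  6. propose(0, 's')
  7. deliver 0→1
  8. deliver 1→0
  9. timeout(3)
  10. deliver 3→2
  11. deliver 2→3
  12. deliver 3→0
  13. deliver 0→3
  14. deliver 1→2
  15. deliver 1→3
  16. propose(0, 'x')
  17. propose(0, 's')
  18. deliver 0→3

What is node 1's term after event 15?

[1] timeout(0) → N0(cand t1 [-])
[2] deliver 0→3 → N3(foll t1 [-])
[3] deliver 3→0 → ∅
[4] deliver 0→1 → N1(foll t1 [-])
[5] deliver 1→0 → N0(lead t1 [-])
[6] propose(0,'s') → N0(lead t1 [s])
[7] deliver 0→1 → N1(foll t1 [s])
[8] deliver 1→0 → ∅
[9] timeout(3) → N3(cand t2 [-])
[10] deliver 3→2 → N2(foll t2 [-])
[11] deliver 2→3 → ∅
[12] deliver 3→0 → N0(foll t2 [s])
[13] deliver 0→3 → ∅
[14] deliver 1→2 → ∅
[15] deliver 1→3 → ∅

1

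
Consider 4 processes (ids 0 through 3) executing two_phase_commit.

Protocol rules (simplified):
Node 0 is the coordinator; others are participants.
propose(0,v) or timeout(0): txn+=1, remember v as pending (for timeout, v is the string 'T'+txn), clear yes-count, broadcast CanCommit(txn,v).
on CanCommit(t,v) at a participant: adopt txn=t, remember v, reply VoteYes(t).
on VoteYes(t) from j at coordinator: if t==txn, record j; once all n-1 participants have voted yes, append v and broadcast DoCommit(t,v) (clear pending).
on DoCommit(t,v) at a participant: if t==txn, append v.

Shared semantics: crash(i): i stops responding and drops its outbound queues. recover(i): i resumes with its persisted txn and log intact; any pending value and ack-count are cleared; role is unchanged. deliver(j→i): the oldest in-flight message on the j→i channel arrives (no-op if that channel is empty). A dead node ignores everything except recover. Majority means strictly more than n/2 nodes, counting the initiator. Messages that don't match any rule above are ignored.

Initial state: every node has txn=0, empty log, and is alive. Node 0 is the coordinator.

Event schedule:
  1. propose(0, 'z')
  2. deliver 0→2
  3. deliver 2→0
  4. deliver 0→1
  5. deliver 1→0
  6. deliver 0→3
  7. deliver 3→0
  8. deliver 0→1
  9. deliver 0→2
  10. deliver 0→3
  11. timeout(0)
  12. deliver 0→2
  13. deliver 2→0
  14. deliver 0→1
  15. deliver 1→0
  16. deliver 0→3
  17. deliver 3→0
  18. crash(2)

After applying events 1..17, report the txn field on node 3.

2

1. propose(0,'z'):  <0:coor t1 ->
2. deliver 0→2:  <2:part t1 ->
3. deliver 2→0:  nop
4. deliver 0→1:  <1:part t1 ->
5. deliver 1→0:  nop
6. deliver 0→3:  <3:part t1 ->
7. deliver 3→0:  <0:coor t1 z>
8. deliver 0→1:  <1:part t1 z>
9. deliver 0→2:  <2:part t1 z>
10. deliver 0→3:  <3:part t1 z>
11. timeout(0):  <0:coor t2 z>
12. deliver 0→2:  <2:part t2 z>
13. deliver 2→0:  nop
14. deliver 0→1:  <1:part t2 z>
15. deliver 1→0:  nop
16. deliver 0→3:  <3:part t2 z>
17. deliver 3→0:  <0:coor t2 z,T2>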